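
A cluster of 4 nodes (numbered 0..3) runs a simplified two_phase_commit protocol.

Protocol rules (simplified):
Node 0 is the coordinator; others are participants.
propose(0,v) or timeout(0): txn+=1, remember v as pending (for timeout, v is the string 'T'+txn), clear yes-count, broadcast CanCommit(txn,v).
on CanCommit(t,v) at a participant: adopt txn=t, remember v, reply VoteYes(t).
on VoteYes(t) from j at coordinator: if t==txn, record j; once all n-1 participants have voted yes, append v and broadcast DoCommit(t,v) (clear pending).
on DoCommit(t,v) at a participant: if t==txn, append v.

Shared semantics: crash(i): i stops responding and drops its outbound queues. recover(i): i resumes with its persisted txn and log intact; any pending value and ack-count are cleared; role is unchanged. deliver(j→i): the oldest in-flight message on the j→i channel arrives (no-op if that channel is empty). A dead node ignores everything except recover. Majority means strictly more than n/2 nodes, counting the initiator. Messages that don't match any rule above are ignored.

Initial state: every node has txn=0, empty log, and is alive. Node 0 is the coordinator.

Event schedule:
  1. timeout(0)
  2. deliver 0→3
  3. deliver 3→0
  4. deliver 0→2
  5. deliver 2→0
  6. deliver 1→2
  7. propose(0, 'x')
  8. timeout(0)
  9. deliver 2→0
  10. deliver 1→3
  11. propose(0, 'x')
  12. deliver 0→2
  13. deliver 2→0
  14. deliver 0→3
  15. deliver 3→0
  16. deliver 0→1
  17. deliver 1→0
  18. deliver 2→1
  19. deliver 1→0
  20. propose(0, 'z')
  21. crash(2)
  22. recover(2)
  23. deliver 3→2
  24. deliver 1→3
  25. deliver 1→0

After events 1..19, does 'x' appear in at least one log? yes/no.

no

step 1 timeout(0): 0={coor,t=1,log=-}
step 2 deliver 0→3: 3={part,t=1,log=-}
step 3 deliver 3→0: —
step 4 deliver 0→2: 2={part,t=1,log=-}
step 5 deliver 2→0: —
step 6 deliver 1→2: —
step 7 propose(0,'x'): 0={coor,t=2,log=-}
step 8 timeout(0): 0={coor,t=3,log=-}
step 9 deliver 2→0: —
step 10 deliver 1→3: —
step 11 propose(0,'x'): 0={coor,t=4,log=-}
step 12 deliver 0→2: 2={part,t=2,log=-}
step 13 deliver 2→0: —
step 14 deliver 0→3: 3={part,t=2,log=-}
step 15 deliver 3→0: —
step 16 deliver 0→1: 1={part,t=1,log=-}
step 17 deliver 1→0: —
step 18 deliver 2→1: —
step 19 deliver 1→0: —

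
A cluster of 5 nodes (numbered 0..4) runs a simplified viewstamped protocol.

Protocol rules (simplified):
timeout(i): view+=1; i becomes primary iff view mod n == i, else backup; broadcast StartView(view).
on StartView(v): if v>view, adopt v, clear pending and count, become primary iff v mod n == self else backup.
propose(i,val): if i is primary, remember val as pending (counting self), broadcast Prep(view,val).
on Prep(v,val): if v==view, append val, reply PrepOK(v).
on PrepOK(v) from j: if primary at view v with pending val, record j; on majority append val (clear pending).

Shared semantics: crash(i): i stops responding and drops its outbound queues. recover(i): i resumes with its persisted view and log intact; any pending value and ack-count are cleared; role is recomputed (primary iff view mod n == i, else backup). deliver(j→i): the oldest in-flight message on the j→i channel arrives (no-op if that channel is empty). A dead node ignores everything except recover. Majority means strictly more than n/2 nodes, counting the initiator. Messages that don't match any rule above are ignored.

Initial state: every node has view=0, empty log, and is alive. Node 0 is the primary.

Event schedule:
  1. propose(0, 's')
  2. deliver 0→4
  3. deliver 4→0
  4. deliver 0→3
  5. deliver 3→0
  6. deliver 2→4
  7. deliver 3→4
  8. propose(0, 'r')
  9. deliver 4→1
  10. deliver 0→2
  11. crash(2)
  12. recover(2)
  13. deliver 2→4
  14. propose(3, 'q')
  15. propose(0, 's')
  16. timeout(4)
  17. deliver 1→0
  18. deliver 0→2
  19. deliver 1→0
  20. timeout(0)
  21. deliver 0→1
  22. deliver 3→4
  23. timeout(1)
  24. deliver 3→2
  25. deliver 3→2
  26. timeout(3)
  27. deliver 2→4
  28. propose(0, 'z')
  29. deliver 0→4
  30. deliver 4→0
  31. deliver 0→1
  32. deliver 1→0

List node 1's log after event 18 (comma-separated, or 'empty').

empty

step 1 propose(0,'s'): —
step 2 deliver 0→4: 4={back,v=0,log=s}
step 3 deliver 4→0: —
step 4 deliver 0→3: 3={back,v=0,log=s}
step 5 deliver 3→0: 0={prim,v=0,log=s}
step 6 deliver 2→4: —
step 7 deliver 3→4: —
step 8 propose(0,'r'): —
step 9 deliver 4→1: —
step 10 deliver 0→2: 2={back,v=0,log=s}
step 11 crash(2): 2={✗back,v=0,log=s}
step 12 recover(2): 2={back,v=0,log=s}
step 13 deliver 2→4: —
step 14 propose(3,'q'): —
step 15 propose(0,'s'): —
step 16 timeout(4): 4={back,v=1,log=s}
step 17 deliver 1→0: —
step 18 deliver 0→2: 2={back,v=0,log=s,r}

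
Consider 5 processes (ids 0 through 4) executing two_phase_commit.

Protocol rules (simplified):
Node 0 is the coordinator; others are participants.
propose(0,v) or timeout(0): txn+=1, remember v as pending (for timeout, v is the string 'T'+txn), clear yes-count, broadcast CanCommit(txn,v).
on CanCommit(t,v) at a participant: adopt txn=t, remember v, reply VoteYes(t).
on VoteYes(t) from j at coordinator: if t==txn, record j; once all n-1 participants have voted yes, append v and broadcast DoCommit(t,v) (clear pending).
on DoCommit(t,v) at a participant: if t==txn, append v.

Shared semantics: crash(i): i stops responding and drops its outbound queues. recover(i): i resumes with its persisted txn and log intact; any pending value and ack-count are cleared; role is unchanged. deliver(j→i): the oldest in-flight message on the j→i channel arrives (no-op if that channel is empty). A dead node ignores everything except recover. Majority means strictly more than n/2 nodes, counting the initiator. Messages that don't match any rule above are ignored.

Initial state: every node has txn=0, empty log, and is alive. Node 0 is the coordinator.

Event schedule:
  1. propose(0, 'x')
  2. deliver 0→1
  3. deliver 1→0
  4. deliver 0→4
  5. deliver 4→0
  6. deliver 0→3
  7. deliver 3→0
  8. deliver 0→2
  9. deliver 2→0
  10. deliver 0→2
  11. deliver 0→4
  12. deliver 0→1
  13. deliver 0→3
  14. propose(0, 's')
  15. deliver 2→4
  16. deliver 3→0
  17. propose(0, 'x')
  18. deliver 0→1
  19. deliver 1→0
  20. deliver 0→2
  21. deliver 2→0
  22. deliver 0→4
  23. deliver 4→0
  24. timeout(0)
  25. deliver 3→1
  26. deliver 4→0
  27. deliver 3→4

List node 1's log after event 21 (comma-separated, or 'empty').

x

step 1 propose(0,'x'): 0={coor,t=1,log=-}
step 2 deliver 0→1: 1={part,t=1,log=-}
step 3 deliver 1→0: —
step 4 deliver 0→4: 4={part,t=1,log=-}
step 5 deliver 4→0: —
step 6 deliver 0→3: 3={part,t=1,log=-}
step 7 deliver 3→0: —
step 8 deliver 0→2: 2={part,t=1,log=-}
step 9 deliver 2→0: 0={coor,t=1,log=x}
step 10 deliver 0→2: 2={part,t=1,log=x}
step 11 deliver 0→4: 4={part,t=1,log=x}
step 12 deliver 0→1: 1={part,t=1,log=x}
step 13 deliver 0→3: 3={part,t=1,log=x}
step 14 propose(0,'s'): 0={coor,t=2,log=x}
step 15 deliver 2→4: —
step 16 deliver 3→0: —
step 17 propose(0,'x'): 0={coor,t=3,log=x}
step 18 deliver 0→1: 1={part,t=2,log=x}
step 19 deliver 1→0: —
step 20 deliver 0→2: 2={part,t=2,log=x}
step 21 deliver 2→0: —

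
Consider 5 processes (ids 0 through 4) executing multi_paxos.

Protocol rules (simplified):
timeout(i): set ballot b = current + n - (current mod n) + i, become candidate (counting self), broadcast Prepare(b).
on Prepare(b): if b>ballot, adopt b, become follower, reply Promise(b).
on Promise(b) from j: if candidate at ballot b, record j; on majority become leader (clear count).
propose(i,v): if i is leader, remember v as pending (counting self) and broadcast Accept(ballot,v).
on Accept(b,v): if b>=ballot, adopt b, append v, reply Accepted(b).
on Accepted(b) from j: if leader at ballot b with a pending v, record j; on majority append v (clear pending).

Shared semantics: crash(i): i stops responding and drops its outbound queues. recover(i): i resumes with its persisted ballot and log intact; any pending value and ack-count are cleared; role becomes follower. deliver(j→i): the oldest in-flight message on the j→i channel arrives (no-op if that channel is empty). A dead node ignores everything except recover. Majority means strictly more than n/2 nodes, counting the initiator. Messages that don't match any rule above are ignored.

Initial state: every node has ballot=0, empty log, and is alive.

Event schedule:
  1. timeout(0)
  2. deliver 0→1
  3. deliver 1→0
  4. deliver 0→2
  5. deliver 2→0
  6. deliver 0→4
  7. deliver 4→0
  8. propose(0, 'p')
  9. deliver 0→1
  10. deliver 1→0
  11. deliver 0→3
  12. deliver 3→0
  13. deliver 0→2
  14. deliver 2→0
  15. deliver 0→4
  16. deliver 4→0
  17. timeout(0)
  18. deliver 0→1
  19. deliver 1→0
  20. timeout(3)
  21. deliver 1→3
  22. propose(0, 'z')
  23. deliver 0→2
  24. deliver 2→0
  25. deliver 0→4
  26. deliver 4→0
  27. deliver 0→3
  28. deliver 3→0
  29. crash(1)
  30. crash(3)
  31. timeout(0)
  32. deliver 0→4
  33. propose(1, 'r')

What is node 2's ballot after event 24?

step 1 timeout(0): 0={cand,b=5,log=-}
step 2 deliver 0→1: 1={foll,b=5,log=-}
step 3 deliver 1→0: —
step 4 deliver 0→2: 2={foll,b=5,log=-}
step 5 deliver 2→0: 0={lead,b=5,log=-}
step 6 deliver 0→4: 4={foll,b=5,log=-}
step 7 deliver 4→0: —
step 8 propose(0,'p'): —
step 9 deliver 0→1: 1={foll,b=5,log=p}
step 10 deliver 1→0: —
step 11 deliver 0→3: 3={foll,b=5,log=-}
step 12 deliver 3→0: —
step 13 deliver 0→2: 2={foll,b=5,log=p}
step 14 deliver 2→0: 0={lead,b=5,log=p}
step 15 deliver 0→4: 4={foll,b=5,log=p}
step 16 deliver 4→0: —
step 17 timeout(0): 0={cand,b=10,log=p}
step 18 deliver 0→1: 1={foll,b=10,log=p}
step 19 deliver 1→0: —
step 20 timeout(3): 3={cand,b=13,log=-}
step 21 deliver 1→3: —
step 22 propose(0,'z'): —
step 23 deliver 0→2: 2={foll,b=10,log=p}
step 24 deliver 2→0: 0={lead,b=10,log=p}

10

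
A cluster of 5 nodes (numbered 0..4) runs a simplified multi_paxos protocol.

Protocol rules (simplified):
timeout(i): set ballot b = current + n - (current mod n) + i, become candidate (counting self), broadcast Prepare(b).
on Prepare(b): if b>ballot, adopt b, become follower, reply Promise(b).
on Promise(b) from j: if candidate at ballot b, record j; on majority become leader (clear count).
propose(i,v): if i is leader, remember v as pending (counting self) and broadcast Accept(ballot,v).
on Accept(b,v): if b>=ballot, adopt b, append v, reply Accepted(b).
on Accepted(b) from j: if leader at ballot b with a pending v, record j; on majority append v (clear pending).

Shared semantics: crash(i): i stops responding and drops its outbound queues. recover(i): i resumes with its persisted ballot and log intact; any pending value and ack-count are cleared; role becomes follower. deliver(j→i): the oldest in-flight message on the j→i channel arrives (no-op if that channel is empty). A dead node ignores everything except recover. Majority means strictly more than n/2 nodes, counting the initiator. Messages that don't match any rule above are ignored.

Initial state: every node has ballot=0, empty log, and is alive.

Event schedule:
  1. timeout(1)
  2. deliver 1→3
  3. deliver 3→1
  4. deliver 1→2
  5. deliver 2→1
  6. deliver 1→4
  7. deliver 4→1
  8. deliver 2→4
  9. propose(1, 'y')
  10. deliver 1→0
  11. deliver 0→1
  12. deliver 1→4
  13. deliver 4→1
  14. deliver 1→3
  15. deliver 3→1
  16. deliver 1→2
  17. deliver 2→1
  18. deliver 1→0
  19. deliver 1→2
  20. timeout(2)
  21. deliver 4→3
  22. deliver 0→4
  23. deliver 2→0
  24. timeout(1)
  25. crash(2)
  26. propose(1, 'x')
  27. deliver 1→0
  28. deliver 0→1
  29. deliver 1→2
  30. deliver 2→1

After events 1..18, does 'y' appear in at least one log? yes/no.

after 1 — timeout(1): n1:cand/b6/[-]
after 2 — deliver 1→3: n3:foll/b6/[-]
after 3 — deliver 3→1: ·
after 4 — deliver 1→2: n2:foll/b6/[-]
after 5 — deliver 2→1: n1:lead/b6/[-]
after 6 — deliver 1→4: n4:foll/b6/[-]
after 7 — deliver 4→1: ·
after 8 — deliver 2→4: ·
after 9 — propose(1,'y'): ·
after 10 — deliver 1→0: n0:foll/b6/[-]
after 11 — deliver 0→1: ·
after 12 — deliver 1→4: n4:foll/b6/[y]
after 13 — deliver 4→1: ·
after 14 — deliver 1→3: n3:foll/b6/[y]
after 15 — deliver 3→1: n1:lead/b6/[y]
after 16 — deliver 1→2: n2:foll/b6/[y]
after 17 — deliver 2→1: ·
after 18 — deliver 1→0: n0:foll/b6/[y]

yes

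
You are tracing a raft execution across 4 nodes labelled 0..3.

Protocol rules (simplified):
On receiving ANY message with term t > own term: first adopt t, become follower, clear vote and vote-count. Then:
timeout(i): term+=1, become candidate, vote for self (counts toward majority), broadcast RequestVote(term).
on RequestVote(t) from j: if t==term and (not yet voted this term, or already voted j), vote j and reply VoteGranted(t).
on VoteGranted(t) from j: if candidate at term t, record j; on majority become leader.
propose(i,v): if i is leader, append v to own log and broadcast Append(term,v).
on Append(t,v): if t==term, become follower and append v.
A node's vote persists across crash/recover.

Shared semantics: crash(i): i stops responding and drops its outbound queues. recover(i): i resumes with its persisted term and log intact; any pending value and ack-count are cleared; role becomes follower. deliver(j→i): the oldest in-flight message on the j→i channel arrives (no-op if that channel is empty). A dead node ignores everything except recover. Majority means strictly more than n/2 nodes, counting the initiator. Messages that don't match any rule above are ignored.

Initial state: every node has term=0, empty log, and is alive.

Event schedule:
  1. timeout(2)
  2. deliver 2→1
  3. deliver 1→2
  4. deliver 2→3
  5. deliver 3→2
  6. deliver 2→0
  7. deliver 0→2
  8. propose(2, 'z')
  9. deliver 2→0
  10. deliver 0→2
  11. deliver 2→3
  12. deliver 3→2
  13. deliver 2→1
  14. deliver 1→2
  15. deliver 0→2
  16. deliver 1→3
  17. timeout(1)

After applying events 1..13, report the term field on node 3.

1

[1] timeout(2) → N2(cand t1 [-])
[2] deliver 2→1 → N1(foll t1 [-])
[3] deliver 1→2 → ∅
[4] deliver 2→3 → N3(foll t1 [-])
[5] deliver 3→2 → N2(lead t1 [-])
[6] deliver 2→0 → N0(foll t1 [-])
[7] deliver 0→2 → ∅
[8] propose(2,'z') → N2(lead t1 [z])
[9] deliver 2→0 → N0(foll t1 [z])
[10] deliver 0→2 → ∅
[11] deliver 2→3 → N3(foll t1 [z])
[12] deliver 3→2 → ∅
[13] deliver 2→1 → N1(foll t1 [z])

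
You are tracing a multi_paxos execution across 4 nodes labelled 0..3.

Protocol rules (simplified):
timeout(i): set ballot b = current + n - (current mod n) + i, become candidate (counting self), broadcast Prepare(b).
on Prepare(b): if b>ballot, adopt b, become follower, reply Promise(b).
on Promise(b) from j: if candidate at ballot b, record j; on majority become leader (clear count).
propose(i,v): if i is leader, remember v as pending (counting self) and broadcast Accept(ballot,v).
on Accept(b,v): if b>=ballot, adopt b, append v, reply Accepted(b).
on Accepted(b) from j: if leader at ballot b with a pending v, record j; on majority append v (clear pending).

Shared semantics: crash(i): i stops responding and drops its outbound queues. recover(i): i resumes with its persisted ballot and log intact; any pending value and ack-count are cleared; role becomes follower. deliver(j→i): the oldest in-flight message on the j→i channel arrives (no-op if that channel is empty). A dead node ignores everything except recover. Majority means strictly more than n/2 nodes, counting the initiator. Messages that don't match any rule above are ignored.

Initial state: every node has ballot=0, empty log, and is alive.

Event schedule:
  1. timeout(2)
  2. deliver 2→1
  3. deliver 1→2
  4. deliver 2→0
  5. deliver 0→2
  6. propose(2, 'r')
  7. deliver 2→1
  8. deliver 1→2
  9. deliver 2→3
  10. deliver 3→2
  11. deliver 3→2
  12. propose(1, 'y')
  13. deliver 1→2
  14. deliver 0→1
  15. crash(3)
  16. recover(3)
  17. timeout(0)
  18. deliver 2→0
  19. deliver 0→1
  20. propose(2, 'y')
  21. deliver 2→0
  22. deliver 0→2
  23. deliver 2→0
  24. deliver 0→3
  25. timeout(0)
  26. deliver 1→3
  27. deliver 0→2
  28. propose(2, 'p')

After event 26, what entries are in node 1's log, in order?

after 1 — timeout(2): n2:cand/b6/[-]
after 2 — deliver 2→1: n1:foll/b6/[-]
after 3 — deliver 1→2: ·
after 4 — deliver 2→0: n0:foll/b6/[-]
after 5 — deliver 0→2: n2:lead/b6/[-]
after 6 — propose(2,'r'): ·
after 7 — deliver 2→1: n1:foll/b6/[r]
after 8 — deliver 1→2: ·
after 9 — deliver 2→3: n3:foll/b6/[-]
after 10 — deliver 3→2: ·
after 11 — deliver 3→2: ·
after 12 — propose(1,'y'): ·
after 13 — deliver 1→2: ·
after 14 — deliver 0→1: ·
after 15 — crash(3): n3:✗foll/b6/[-]
after 16 — recover(3): n3:foll/b6/[-]
after 17 — timeout(0): n0:cand/b8/[-]
after 18 — deliver 2→0: ·
after 19 — deliver 0→1: n1:foll/b8/[r]
after 20 — propose(2,'y'): ·
after 21 — deliver 2→0: ·
after 22 — deliver 0→2: n2:foll/b8/[-]
after 23 — deliver 2→0: ·
after 24 — deliver 0→3: n3:foll/b8/[-]
after 25 — timeout(0): n0:cand/b12/[-]
after 26 — deliver 1→3: ·

r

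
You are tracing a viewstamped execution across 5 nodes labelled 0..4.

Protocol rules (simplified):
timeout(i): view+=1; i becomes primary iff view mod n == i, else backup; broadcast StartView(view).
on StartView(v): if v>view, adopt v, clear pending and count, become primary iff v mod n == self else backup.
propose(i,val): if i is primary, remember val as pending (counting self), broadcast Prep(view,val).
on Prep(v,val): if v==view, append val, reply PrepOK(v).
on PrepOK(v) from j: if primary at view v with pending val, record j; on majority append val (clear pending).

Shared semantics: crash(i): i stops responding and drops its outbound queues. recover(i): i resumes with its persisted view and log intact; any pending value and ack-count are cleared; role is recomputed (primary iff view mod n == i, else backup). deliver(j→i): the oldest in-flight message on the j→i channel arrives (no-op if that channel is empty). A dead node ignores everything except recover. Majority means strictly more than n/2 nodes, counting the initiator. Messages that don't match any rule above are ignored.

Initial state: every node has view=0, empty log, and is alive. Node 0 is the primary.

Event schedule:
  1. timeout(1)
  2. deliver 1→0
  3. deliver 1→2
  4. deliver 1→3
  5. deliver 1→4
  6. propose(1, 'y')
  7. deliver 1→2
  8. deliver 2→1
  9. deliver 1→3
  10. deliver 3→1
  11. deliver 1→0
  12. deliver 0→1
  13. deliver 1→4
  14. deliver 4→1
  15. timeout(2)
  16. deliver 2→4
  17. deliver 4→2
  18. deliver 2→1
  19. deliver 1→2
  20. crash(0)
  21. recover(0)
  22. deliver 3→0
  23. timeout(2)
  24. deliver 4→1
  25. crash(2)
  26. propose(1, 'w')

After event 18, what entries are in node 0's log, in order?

1. timeout(1):  <1:prim v1 ->
2. deliver 1→0:  <0:back v1 ->
3. deliver 1→2:  <2:back v1 ->
4. deliver 1→3:  <3:back v1 ->
5. deliver 1→4:  <4:back v1 ->
6. propose(1,'y'):  nop
7. deliver 1→2:  <2:back v1 y>
8. deliver 2→1:  nop
9. deliver 1→3:  <3:back v1 y>
10. deliver 3→1:  <1:prim v1 y>
11. deliver 1→0:  <0:back v1 y>
12. deliver 0→1:  nop
13. deliver 1→4:  <4:back v1 y>
14. deliver 4→1:  nop
15. timeout(2):  <2:prim v2 y>
16. deliver 2→4:  <4:back v2 y>
17. deliver 4→2:  nop
18. deliver 2→1:  <1:back v2 y>

y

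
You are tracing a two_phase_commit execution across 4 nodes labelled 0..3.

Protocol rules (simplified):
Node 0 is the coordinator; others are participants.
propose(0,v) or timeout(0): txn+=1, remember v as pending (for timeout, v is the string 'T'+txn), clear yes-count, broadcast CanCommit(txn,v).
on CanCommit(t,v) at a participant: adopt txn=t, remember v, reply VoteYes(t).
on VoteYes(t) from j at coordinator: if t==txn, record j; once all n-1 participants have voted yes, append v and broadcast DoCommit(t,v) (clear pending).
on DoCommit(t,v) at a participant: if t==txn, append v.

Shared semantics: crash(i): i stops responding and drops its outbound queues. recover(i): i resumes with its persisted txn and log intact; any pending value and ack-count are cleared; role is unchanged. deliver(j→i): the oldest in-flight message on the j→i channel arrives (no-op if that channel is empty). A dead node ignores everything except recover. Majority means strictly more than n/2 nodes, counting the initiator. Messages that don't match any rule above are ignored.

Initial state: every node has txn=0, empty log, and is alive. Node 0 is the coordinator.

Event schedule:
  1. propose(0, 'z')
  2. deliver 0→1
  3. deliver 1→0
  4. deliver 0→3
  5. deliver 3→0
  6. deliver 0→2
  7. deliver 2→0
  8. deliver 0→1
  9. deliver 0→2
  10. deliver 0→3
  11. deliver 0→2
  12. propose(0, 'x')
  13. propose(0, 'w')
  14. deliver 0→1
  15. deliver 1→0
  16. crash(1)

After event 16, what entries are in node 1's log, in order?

z

e1 propose(0,'z'): 0[coor,t=1,-]
e2 deliver 0→1: 1[part,t=1,-]
e3 deliver 1→0: ·
e4 deliver 0→3: 3[part,t=1,-]
e5 deliver 3→0: ·
e6 deliver 0→2: 2[part,t=1,-]
e7 deliver 2→0: 0[coor,t=1,z]
e8 deliver 0→1: 1[part,t=1,z]
e9 deliver 0→2: 2[part,t=1,z]
e10 deliver 0→3: 3[part,t=1,z]
e11 deliver 0→2: ·
e12 propose(0,'x'): 0[coor,t=2,z]
e13 propose(0,'w'): 0[coor,t=3,z]
e14 deliver 0→1: 1[part,t=2,z]
e15 deliver 1→0: ·
e16 crash(1): 1[✗part,t=2,z]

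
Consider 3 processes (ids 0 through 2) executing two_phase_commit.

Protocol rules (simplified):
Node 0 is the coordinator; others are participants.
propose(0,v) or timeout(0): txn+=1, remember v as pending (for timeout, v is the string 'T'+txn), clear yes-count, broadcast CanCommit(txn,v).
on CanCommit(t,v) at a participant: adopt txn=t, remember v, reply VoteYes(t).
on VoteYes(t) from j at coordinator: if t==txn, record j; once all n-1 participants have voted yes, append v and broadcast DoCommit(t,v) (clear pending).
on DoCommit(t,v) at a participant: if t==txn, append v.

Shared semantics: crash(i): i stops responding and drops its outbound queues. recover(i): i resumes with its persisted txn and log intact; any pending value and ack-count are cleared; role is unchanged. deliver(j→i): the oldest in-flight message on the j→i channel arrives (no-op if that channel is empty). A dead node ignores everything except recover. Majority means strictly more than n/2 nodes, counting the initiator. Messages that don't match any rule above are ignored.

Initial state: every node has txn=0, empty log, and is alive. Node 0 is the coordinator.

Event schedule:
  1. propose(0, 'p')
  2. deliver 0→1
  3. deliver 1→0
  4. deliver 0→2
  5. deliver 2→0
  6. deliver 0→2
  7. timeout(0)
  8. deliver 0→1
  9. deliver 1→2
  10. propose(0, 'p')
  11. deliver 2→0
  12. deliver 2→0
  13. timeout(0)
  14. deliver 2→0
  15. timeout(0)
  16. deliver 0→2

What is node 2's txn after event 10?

after 1 — propose(0,'p'): n0:coor/t1/[-]
after 2 — deliver 0→1: n1:part/t1/[-]
after 3 — deliver 1→0: ·
after 4 — deliver 0→2: n2:part/t1/[-]
after 5 — deliver 2→0: n0:coor/t1/[p]
after 6 — deliver 0→2: n2:part/t1/[p]
after 7 — timeout(0): n0:coor/t2/[p]
after 8 — deliver 0→1: n1:part/t1/[p]
after 9 — deliver 1→2: ·
after 10 — propose(0,'p'): n0:coor/t3/[p]

1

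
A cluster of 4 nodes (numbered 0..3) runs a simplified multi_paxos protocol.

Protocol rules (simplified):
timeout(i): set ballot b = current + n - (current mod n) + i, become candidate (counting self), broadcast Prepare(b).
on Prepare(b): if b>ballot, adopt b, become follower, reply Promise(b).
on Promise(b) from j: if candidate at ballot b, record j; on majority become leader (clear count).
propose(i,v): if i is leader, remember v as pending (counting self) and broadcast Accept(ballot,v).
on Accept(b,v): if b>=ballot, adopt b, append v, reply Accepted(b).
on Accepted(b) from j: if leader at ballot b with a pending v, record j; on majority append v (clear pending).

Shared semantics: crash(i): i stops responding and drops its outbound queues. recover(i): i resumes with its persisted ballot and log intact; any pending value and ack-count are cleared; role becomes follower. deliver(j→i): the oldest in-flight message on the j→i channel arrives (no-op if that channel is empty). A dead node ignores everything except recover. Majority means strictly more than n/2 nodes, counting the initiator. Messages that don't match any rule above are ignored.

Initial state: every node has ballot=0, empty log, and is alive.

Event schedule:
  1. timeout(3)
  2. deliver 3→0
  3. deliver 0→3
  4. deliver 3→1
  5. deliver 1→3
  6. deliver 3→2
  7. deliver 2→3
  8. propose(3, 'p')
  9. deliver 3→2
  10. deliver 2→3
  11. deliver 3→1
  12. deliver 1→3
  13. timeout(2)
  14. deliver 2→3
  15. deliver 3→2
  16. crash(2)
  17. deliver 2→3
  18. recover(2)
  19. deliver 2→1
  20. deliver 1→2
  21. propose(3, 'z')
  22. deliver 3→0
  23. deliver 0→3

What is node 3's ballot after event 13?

7

[1] timeout(3) → N3(cand b7 [-])
[2] deliver 3→0 → N0(foll b7 [-])
[3] deliver 0→3 → ∅
[4] deliver 3→1 → N1(foll b7 [-])
[5] deliver 1→3 → N3(lead b7 [-])
[6] deliver 3→2 → N2(foll b7 [-])
[7] deliver 2→3 → ∅
[8] propose(3,'p') → ∅
[9] deliver 3→2 → N2(foll b7 [p])
[10] deliver 2→3 → ∅
[11] deliver 3→1 → N1(foll b7 [p])
[12] deliver 1→3 → N3(lead b7 [p])
[13] timeout(2) → N2(cand b10 [p])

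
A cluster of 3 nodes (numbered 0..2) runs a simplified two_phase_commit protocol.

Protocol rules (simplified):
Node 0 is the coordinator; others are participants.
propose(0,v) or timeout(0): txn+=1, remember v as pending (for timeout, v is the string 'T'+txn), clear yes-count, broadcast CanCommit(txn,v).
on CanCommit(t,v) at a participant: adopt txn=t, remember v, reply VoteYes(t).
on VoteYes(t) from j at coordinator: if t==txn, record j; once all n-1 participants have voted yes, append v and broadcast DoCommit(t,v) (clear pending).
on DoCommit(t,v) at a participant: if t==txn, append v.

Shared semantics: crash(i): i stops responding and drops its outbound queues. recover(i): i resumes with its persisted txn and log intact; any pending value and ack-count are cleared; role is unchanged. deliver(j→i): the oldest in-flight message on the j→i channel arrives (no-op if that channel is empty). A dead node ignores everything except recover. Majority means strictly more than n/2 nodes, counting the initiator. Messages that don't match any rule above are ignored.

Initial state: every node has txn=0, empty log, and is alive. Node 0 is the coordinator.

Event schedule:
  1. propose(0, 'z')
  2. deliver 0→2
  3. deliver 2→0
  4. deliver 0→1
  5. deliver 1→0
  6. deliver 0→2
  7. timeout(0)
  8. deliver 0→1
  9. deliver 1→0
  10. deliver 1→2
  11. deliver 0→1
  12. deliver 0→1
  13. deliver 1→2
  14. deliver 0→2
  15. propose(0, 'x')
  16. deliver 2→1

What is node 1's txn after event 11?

2

[1] propose(0,'z') → N0(coor t1 [-])
[2] deliver 0→2 → N2(part t1 [-])
[3] deliver 2→0 → ∅
[4] deliver 0→1 → N1(part t1 [-])
[5] deliver 1→0 → N0(coor t1 [z])
[6] deliver 0→2 → N2(part t1 [z])
[7] timeout(0) → N0(coor t2 [z])
[8] deliver 0→1 → N1(part t1 [z])
[9] deliver 1→0 → ∅
[10] deliver 1→2 → ∅
[11] deliver 0→1 → N1(part t2 [z])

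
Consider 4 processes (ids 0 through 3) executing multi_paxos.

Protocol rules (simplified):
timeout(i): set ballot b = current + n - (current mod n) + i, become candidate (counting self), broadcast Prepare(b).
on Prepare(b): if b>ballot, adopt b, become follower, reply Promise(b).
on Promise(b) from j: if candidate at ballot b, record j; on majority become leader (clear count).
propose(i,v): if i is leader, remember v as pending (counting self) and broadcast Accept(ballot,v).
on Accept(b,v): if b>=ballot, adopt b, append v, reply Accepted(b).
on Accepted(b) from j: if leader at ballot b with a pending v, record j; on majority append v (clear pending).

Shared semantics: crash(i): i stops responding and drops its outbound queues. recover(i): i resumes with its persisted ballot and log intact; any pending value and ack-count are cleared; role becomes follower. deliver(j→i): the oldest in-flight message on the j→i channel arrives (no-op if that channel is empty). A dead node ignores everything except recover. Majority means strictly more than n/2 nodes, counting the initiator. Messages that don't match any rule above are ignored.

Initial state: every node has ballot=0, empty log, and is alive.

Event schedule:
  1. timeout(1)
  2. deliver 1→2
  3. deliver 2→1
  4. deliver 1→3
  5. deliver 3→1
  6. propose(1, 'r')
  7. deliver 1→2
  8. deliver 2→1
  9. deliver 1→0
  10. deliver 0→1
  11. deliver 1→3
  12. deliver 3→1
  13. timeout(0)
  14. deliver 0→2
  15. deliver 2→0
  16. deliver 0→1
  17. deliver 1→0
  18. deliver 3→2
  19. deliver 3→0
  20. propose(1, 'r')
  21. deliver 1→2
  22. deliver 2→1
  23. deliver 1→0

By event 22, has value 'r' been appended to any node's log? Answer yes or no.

yes

after 1 — timeout(1): n1:cand/b5/[-]
after 2 — deliver 1→2: n2:foll/b5/[-]
after 3 — deliver 2→1: ·
after 4 — deliver 1→3: n3:foll/b5/[-]
after 5 — deliver 3→1: n1:lead/b5/[-]
after 6 — propose(1,'r'): ·
after 7 — deliver 1→2: n2:foll/b5/[r]
after 8 — deliver 2→1: ·
after 9 — deliver 1→0: n0:foll/b5/[-]
after 10 — deliver 0→1: ·
after 11 — deliver 1→3: n3:foll/b5/[r]
after 12 — deliver 3→1: n1:lead/b5/[r]
after 13 — timeout(0): n0:cand/b8/[-]
after 14 — deliver 0→2: n2:foll/b8/[r]
after 15 — deliver 2→0: ·
after 16 — deliver 0→1: n1:foll/b8/[r]
after 17 — deliver 1→0: ·
after 18 — deliver 3→2: ·
after 19 — deliver 3→0: ·
after 20 — propose(1,'r'): ·
after 21 — deliver 1→2: ·
after 22 — deliver 2→1: ·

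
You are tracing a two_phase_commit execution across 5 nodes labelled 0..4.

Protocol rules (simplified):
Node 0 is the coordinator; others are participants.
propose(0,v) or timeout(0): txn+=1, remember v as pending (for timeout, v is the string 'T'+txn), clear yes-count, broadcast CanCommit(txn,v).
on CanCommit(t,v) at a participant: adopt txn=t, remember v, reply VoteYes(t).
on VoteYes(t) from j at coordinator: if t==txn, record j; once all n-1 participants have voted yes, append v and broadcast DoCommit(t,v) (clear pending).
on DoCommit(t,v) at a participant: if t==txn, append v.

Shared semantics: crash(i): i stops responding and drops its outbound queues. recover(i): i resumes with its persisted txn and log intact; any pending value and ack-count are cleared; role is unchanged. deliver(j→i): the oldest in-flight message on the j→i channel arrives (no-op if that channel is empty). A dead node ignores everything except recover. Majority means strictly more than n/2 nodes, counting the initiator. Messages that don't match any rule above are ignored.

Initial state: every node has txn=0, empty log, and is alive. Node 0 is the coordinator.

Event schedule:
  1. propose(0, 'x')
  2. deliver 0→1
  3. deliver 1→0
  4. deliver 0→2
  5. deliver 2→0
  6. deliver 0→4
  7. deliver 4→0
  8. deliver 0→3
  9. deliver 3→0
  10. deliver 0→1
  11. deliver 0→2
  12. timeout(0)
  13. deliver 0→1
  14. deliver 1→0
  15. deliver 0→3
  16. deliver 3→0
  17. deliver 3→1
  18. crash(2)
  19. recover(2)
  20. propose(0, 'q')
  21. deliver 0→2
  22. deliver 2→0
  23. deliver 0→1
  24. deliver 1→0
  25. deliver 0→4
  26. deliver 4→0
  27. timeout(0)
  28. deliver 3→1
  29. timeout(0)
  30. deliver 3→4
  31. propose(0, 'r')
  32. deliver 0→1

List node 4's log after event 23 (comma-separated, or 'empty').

[1] propose(0,'x') → N0(coor t1 [-])
[2] deliver 0→1 → N1(part t1 [-])
[3] deliver 1→0 → ∅
[4] deliver 0→2 → N2(part t1 [-])
[5] deliver 2→0 → ∅
[6] deliver 0→4 → N4(part t1 [-])
[7] deliver 4→0 → ∅
[8] deliver 0→3 → N3(part t1 [-])
[9] deliver 3→0 → N0(coor t1 [x])
[10] deliver 0→1 → N1(part t1 [x])
[11] deliver 0→2 → N2(part t1 [x])
[12] timeout(0) → N0(coor t2 [x])
[13] deliver 0→1 → N1(part t2 [x])
[14] deliver 1→0 → ∅
[15] deliver 0→3 → N3(part t1 [x])
[16] deliver 3→0 → ∅
[17] deliver 3→1 → ∅
[18] crash(2) → N2(✗part t1 [x])
[19] recover(2) → N2(part t1 [x])
[20] propose(0,'q') → N0(coor t3 [x])
[21] deliver 0→2 → N2(part t2 [x])
[22] deliver 2→0 → ∅
[23] deliver 0→1 → N1(part t3 [x])

empty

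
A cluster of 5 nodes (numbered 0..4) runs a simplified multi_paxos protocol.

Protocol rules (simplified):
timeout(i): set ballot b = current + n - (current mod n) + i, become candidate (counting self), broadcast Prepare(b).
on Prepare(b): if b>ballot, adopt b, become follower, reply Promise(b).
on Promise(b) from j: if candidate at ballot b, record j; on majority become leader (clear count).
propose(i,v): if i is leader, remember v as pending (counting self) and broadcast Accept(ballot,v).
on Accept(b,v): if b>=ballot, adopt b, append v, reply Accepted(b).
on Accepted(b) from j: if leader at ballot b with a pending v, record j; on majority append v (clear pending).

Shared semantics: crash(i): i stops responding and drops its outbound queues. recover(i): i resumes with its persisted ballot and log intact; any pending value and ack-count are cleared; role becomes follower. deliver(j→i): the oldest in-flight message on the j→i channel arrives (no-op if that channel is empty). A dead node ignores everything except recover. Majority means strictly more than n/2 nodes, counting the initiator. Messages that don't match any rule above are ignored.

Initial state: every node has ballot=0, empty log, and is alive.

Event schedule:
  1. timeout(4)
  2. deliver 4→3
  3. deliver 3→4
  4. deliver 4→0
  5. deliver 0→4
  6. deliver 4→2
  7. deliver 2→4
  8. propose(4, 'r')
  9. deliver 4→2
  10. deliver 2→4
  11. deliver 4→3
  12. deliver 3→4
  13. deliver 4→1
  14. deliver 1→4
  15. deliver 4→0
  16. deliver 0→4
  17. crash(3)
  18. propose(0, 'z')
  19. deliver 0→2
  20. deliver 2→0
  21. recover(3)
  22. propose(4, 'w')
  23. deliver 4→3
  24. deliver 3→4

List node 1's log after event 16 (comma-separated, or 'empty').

step 1 timeout(4): 4={cand,b=9,log=-}
step 2 deliver 4→3: 3={foll,b=9,log=-}
step 3 deliver 3→4: —
step 4 deliver 4→0: 0={foll,b=9,log=-}
step 5 deliver 0→4: 4={lead,b=9,log=-}
step 6 deliver 4→2: 2={foll,b=9,log=-}
step 7 deliver 2→4: —
step 8 propose(4,'r'): —
step 9 deliver 4→2: 2={foll,b=9,log=r}
step 10 deliver 2→4: —
step 11 deliver 4→3: 3={foll,b=9,log=r}
step 12 deliver 3→4: 4={lead,b=9,log=r}
step 13 deliver 4→1: 1={foll,b=9,log=-}
step 14 deliver 1→4: —
step 15 deliver 4→0: 0={foll,b=9,log=r}
step 16 deliver 0→4: —

empty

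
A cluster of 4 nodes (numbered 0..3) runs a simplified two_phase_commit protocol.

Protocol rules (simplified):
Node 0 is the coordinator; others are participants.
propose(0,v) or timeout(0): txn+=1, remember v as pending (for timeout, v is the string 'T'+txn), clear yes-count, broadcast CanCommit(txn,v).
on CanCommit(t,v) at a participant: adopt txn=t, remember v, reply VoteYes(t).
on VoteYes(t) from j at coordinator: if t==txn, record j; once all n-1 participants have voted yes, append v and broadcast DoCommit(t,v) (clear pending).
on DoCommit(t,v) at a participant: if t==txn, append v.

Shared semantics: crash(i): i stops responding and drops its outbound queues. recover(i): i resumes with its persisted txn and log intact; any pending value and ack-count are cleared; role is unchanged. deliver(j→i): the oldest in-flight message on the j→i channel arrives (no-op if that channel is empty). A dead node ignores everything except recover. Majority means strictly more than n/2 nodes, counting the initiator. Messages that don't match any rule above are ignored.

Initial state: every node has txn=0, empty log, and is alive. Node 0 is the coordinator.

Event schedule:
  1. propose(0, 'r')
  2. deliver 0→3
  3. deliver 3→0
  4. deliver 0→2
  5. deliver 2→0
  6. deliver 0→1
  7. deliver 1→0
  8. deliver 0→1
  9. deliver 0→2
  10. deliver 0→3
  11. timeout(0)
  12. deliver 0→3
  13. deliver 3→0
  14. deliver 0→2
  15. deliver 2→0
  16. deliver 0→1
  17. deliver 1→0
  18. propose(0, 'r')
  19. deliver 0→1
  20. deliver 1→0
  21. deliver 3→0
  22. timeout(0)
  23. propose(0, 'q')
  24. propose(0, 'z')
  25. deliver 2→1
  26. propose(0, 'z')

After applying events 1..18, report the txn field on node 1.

step 1 propose(0,'r'): 0={coor,t=1,log=-}
step 2 deliver 0→3: 3={part,t=1,log=-}
step 3 deliver 3→0: —
step 4 deliver 0→2: 2={part,t=1,log=-}
step 5 deliver 2→0: —
step 6 deliver 0→1: 1={part,t=1,log=-}
step 7 deliver 1→0: 0={coor,t=1,log=r}
step 8 deliver 0→1: 1={part,t=1,log=r}
step 9 deliver 0→2: 2={part,t=1,log=r}
step 10 deliver 0→3: 3={part,t=1,log=r}
step 11 timeout(0): 0={coor,t=2,log=r}
step 12 deliver 0→3: 3={part,t=2,log=r}
step 13 deliver 3→0: —
step 14 deliver 0→2: 2={part,t=2,log=r}
step 15 deliver 2→0: —
step 16 deliver 0→1: 1={part,t=2,log=r}
step 17 deliver 1→0: 0={coor,t=2,log=r,T2}
step 18 propose(0,'r'): 0={coor,t=3,log=r,T2}

2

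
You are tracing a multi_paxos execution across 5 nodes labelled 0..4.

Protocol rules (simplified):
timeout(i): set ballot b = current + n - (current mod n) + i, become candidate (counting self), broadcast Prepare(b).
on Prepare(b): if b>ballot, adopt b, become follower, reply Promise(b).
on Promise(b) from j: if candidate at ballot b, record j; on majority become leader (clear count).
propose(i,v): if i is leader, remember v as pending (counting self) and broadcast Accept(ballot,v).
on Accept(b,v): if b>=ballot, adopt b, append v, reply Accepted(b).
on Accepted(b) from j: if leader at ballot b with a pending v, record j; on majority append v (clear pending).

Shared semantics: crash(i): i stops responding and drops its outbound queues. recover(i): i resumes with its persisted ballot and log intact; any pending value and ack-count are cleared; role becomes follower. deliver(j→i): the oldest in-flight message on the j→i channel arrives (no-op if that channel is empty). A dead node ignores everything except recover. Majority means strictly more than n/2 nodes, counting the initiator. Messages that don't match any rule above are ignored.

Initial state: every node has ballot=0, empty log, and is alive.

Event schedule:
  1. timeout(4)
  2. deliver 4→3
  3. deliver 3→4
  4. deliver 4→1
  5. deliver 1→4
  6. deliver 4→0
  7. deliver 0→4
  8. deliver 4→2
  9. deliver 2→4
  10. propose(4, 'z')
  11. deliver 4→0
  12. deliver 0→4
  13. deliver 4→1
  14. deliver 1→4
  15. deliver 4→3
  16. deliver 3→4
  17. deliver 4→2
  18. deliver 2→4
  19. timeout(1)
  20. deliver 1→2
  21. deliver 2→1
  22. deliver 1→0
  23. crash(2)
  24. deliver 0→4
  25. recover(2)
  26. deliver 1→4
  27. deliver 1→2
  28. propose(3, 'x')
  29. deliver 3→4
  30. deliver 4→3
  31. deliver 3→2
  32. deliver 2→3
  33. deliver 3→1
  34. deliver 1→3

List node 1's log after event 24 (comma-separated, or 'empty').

z

e1 timeout(4): 4[cand,b=9,-]
e2 deliver 4→3: 3[foll,b=9,-]
e3 deliver 3→4: ·
e4 deliver 4→1: 1[foll,b=9,-]
e5 deliver 1→4: 4[lead,b=9,-]
e6 deliver 4→0: 0[foll,b=9,-]
e7 deliver 0→4: ·
e8 deliver 4→2: 2[foll,b=9,-]
e9 deliver 2→4: ·
e10 propose(4,'z'): ·
e11 deliver 4→0: 0[foll,b=9,z]
e12 deliver 0→4: ·
e13 deliver 4→1: 1[foll,b=9,z]
e14 deliver 1→4: 4[lead,b=9,z]
e15 deliver 4→3: 3[foll,b=9,z]
e16 deliver 3→4: ·
e17 deliver 4→2: 2[foll,b=9,z]
e18 deliver 2→4: ·
e19 timeout(1): 1[cand,b=11,z]
e20 deliver 1→2: 2[foll,b=11,z]
e21 deliver 2→1: ·
e22 deliver 1→0: 0[foll,b=11,z]
e23 crash(2): 2[✗foll,b=11,z]
e24 deliver 0→4: ·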